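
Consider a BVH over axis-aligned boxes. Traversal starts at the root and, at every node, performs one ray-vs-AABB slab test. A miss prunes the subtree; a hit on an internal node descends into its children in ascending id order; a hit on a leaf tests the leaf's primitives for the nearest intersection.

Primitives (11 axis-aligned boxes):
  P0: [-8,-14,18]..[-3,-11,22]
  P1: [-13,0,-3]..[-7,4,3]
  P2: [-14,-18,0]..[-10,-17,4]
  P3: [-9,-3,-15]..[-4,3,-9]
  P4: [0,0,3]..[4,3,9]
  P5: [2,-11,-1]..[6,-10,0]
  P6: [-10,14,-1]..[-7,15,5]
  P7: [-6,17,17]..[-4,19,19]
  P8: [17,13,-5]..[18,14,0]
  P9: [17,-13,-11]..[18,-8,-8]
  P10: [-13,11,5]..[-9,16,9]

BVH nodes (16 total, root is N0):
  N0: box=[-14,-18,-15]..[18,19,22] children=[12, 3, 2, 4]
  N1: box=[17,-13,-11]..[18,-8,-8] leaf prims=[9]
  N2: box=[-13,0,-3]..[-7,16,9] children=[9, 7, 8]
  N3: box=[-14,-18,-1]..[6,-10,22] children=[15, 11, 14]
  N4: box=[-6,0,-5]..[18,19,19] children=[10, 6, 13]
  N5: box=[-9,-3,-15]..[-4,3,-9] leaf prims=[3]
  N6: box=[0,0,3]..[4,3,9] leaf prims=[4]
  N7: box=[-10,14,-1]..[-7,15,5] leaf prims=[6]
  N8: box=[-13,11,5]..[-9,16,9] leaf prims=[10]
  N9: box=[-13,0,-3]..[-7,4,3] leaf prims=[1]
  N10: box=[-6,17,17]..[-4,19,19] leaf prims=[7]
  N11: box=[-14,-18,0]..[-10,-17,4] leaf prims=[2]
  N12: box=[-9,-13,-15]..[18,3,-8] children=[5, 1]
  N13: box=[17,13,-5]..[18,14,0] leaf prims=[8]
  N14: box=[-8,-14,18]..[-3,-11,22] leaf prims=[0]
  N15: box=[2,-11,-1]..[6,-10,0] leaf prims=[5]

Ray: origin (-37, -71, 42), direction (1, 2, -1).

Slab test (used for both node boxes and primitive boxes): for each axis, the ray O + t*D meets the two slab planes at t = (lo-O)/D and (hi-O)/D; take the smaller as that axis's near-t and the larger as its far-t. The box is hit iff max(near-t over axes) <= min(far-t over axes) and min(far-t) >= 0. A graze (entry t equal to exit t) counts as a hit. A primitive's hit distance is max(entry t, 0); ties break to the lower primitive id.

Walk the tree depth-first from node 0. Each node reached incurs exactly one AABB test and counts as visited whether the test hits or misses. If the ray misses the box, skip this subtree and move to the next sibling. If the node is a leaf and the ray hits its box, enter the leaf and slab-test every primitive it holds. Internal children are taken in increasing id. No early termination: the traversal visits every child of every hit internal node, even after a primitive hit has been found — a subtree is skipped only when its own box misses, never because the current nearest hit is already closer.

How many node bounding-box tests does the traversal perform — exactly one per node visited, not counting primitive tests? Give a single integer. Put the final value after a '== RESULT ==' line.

Walk:
N0 x:[23,55] y:[53/2,45] z:[20,57] -> hit [53/2,45], descend [2, 3, 4, 12]
  N2 x:[24,30] y:[71/2,87/2] z:[33,45] -> miss, prune
  N3 x:[23,43] y:[53/2,61/2] z:[20,43] -> hit [53/2,61/2], descend [11, 14, 15]
    N11 x:[23,27] y:[53/2,27] z:[38,42] -> miss, prune
    N14 x:[29,34] y:[57/2,30] z:[20,24] -> miss, prune
    N15 x:[39,43] y:[30,61/2] z:[42,43] -> miss, prune
  N4 x:[31,55] y:[71/2,45] z:[23,47] -> hit [71/2,45], descend [6, 10, 13]
    N6 x:[37,41] y:[71/2,37] z:[33,39] -> hit [37,37] leaf, test {P4@t=37}
    N10 x:[31,33] y:[44,45] z:[23,25] -> miss, prune
    N13 x:[54,55] y:[42,85/2] z:[42,47] -> miss, prune
  N12 x:[28,55] y:[29,37] z:[50,57] -> miss, prune

order=[0, 2, 3, 11, 14, 15, 4, 6, 10, 13, 12]  |boxes|=11  |leaves|=1  hit=P4

== RESULT ==
11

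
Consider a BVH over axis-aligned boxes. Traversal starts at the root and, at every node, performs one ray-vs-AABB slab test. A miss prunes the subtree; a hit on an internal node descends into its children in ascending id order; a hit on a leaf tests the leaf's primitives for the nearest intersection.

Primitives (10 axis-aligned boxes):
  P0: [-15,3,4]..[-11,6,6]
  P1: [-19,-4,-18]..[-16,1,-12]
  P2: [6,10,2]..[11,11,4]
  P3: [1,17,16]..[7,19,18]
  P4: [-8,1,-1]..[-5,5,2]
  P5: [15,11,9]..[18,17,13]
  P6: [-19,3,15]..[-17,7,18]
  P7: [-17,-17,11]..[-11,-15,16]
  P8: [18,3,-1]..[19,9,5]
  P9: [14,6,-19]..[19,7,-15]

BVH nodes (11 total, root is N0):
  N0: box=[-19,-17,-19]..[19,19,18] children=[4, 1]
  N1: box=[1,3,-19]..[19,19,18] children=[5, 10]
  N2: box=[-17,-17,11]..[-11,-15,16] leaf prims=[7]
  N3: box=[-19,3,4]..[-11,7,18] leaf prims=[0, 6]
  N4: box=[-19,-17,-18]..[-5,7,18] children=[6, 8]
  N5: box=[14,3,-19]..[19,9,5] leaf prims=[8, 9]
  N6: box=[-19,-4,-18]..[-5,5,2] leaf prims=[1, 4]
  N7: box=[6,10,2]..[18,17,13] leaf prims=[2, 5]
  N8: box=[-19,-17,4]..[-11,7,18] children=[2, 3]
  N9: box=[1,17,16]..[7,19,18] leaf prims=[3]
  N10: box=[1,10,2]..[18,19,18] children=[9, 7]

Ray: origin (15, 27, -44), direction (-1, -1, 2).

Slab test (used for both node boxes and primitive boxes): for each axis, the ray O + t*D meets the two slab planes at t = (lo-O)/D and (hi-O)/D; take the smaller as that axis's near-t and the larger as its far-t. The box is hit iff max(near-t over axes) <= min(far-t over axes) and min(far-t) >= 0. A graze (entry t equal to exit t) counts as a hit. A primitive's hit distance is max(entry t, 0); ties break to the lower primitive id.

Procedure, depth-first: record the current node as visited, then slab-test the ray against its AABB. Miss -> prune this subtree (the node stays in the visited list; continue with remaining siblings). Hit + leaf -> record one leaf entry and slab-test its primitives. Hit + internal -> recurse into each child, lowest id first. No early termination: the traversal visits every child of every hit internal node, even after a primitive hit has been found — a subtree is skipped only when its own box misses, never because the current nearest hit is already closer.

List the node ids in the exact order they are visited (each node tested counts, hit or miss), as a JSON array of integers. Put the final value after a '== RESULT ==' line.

Traverse from the root:
N0 x:[-4,34] y:[8,44] z:[25/2,31] -> hit [25/2,31], descend [1, 4]
  N1 x:[-4,14] y:[8,24] z:[25/2,31] -> hit [25/2,14], descend [5, 10]
    N5 x:[-4,1] y:[18,24] z:[25/2,49/2] -> miss, prune
    N10 x:[-3,14] y:[8,17] z:[23,31] -> miss, prune
  N4 x:[20,34] y:[20,44] z:[13,31] -> hit [20,31], descend [6, 8]
    N6 x:[20,34] y:[22,31] z:[13,23] -> hit [22,23] leaf, test {P1(miss), P4@t=22}
    N8 x:[26,34] y:[20,44] z:[24,31] -> hit [26,31], descend [2, 3]
      N2 x:[26,32] y:[42,44] z:[55/2,30] -> miss, prune
      N3 x:[26,34] y:[20,24] z:[24,31] -> miss, prune

9 AABB tests over nodes [0, 1, 5, 10, 4, 6, 8, 2, 3]; 1 leaf entered; closest P4.

== RESULT ==
[0, 1, 5, 10, 4, 6, 8, 2, 3]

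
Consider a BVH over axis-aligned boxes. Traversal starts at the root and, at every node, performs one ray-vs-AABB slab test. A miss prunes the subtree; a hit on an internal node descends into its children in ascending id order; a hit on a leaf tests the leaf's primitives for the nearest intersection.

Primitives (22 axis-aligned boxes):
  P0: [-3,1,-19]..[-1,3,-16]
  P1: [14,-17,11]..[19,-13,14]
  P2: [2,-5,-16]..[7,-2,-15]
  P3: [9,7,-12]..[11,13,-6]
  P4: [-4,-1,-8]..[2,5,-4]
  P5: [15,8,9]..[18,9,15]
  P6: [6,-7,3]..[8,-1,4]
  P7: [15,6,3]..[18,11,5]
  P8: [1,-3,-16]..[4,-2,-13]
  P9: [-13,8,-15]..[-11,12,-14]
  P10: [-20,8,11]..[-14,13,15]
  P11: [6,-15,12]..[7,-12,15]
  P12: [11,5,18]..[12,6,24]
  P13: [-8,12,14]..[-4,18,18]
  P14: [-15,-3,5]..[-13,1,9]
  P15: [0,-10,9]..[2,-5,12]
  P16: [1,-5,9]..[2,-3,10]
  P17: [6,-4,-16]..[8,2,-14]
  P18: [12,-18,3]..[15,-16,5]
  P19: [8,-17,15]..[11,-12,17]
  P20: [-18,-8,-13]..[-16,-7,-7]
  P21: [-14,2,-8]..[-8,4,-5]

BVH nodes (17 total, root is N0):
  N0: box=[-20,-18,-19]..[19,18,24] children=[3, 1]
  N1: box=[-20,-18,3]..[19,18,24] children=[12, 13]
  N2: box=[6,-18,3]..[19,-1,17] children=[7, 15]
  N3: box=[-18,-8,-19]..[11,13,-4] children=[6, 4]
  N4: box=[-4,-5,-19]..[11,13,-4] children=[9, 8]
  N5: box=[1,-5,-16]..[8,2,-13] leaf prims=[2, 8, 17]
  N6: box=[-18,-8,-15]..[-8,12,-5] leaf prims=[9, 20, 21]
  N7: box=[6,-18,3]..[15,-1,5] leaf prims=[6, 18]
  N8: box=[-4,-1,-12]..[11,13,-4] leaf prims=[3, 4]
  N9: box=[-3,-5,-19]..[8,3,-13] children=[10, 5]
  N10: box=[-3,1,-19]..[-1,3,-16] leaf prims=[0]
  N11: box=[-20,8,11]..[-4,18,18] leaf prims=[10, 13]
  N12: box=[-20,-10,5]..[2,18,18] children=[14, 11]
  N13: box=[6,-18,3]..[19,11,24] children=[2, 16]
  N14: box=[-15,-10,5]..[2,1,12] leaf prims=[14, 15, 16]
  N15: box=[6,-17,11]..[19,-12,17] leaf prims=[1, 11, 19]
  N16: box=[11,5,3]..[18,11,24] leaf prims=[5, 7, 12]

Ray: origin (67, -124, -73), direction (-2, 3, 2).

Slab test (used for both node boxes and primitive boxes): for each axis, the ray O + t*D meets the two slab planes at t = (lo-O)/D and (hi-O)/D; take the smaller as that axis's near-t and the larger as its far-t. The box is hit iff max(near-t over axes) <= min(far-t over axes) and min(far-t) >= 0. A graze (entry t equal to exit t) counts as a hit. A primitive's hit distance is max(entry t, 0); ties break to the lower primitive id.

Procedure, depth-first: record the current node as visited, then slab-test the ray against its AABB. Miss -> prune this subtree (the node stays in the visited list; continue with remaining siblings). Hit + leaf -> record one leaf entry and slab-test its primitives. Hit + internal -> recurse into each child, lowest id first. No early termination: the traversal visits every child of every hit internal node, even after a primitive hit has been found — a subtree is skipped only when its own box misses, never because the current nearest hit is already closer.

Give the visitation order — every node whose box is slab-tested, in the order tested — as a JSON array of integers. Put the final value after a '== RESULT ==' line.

Walk:
N0 x:[24,87/2] y:[106/3,142/3] z:[27,97/2] -> hit [106/3,87/2], descend [1, 3]
  N1 x:[24,87/2] y:[106/3,142/3] z:[38,97/2] -> hit [38,87/2], descend [12, 13]
    N12 x:[65/2,87/2] y:[38,142/3] z:[39,91/2] -> hit [39,87/2], descend [11, 14]
      N11 x:[71/2,87/2] y:[44,142/3] z:[42,91/2] -> miss, prune
      N14 x:[65/2,41] y:[38,125/3] z:[39,85/2] -> hit [39,41] leaf, test {P14@t=121/3, P15(miss), P16(miss)}
    N13 x:[24,61/2] y:[106/3,45] z:[38,97/2] -> miss, prune
  N3 x:[28,85/2] y:[116/3,137/3] z:[27,69/2] -> miss, prune

7 AABB tests over nodes [0, 1, 12, 11, 14, 13, 3]; 1 leaf entered; closest P14.

== RESULT ==
[0, 1, 12, 11, 14, 13, 3]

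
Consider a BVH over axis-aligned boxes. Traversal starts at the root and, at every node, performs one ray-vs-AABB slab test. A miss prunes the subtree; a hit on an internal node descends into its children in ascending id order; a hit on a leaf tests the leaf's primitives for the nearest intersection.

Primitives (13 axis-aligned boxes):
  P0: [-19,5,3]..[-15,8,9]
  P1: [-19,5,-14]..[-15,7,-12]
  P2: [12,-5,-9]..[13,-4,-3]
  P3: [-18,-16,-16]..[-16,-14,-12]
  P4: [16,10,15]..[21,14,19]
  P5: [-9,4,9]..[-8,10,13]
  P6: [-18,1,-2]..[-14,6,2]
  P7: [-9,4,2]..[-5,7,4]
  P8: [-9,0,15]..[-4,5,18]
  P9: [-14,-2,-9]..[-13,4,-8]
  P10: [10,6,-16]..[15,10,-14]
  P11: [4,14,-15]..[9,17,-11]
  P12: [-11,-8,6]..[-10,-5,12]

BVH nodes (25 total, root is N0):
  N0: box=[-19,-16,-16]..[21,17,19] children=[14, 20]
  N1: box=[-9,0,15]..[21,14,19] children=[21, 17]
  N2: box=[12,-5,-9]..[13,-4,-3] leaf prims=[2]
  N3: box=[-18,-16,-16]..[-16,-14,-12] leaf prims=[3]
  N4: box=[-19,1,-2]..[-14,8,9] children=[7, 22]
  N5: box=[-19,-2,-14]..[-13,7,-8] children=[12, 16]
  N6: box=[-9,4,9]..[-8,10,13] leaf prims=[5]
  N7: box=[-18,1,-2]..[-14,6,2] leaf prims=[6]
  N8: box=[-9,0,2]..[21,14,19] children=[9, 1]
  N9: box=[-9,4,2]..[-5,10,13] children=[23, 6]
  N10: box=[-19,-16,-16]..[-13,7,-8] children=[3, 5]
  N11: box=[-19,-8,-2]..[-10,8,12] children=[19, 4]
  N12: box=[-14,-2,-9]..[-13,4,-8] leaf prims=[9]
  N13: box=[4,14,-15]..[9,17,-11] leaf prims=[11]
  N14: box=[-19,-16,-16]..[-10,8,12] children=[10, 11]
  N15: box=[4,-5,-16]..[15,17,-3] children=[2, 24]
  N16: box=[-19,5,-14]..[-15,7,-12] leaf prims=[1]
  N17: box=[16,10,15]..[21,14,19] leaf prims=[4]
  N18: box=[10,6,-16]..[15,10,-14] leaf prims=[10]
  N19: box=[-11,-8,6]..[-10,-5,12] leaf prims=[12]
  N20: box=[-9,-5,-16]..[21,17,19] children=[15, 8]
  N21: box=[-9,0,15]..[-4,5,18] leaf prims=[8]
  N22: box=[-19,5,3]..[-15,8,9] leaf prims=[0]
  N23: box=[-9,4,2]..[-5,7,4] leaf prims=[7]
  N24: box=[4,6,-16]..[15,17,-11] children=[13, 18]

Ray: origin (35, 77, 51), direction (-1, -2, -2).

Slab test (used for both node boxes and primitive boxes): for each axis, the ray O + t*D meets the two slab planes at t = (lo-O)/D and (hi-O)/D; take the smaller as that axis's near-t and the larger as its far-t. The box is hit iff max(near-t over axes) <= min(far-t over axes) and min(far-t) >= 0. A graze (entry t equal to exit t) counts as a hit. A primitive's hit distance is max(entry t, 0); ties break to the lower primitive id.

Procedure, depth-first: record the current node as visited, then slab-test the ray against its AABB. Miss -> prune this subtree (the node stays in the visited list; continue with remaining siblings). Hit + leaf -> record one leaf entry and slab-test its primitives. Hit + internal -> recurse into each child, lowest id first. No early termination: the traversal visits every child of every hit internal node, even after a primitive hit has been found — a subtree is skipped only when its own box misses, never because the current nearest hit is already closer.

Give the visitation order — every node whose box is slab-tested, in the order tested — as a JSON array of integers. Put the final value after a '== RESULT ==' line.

Traverse from the root:
N0 x:[14,54] y:[30,93/2] z:[16,67/2] -> hit [30,67/2], descend [14, 20]
  N14 x:[45,54] y:[69/2,93/2] z:[39/2,67/2] -> miss, prune
  N20 x:[14,44] y:[30,41] z:[16,67/2] -> hit [30,67/2], descend [8, 15]
    N8 x:[14,44] y:[63/2,77/2] z:[16,49/2] -> miss, prune
    N15 x:[20,31] y:[30,41] z:[27,67/2] -> hit [30,31], descend [2, 24]
      N2 x:[22,23] y:[81/2,41] z:[27,30] -> miss, prune
      N24 x:[20,31] y:[30,71/2] z:[31,67/2] -> hit [31,31], descend [13, 18]
        N13 x:[26,31] y:[30,63/2] z:[31,33] -> hit [31,31] leaf, test {P11@t=31}
        N18 x:[20,25] y:[67/2,71/2] z:[65/2,67/2] -> miss, prune

Summary -> nodes [0, 14, 20, 8, 15, 2, 24, 13, 18]; box-tests=9; leaf-entries=1; first=P11

== RESULT ==
[0, 14, 20, 8, 15, 2, 24, 13, 18]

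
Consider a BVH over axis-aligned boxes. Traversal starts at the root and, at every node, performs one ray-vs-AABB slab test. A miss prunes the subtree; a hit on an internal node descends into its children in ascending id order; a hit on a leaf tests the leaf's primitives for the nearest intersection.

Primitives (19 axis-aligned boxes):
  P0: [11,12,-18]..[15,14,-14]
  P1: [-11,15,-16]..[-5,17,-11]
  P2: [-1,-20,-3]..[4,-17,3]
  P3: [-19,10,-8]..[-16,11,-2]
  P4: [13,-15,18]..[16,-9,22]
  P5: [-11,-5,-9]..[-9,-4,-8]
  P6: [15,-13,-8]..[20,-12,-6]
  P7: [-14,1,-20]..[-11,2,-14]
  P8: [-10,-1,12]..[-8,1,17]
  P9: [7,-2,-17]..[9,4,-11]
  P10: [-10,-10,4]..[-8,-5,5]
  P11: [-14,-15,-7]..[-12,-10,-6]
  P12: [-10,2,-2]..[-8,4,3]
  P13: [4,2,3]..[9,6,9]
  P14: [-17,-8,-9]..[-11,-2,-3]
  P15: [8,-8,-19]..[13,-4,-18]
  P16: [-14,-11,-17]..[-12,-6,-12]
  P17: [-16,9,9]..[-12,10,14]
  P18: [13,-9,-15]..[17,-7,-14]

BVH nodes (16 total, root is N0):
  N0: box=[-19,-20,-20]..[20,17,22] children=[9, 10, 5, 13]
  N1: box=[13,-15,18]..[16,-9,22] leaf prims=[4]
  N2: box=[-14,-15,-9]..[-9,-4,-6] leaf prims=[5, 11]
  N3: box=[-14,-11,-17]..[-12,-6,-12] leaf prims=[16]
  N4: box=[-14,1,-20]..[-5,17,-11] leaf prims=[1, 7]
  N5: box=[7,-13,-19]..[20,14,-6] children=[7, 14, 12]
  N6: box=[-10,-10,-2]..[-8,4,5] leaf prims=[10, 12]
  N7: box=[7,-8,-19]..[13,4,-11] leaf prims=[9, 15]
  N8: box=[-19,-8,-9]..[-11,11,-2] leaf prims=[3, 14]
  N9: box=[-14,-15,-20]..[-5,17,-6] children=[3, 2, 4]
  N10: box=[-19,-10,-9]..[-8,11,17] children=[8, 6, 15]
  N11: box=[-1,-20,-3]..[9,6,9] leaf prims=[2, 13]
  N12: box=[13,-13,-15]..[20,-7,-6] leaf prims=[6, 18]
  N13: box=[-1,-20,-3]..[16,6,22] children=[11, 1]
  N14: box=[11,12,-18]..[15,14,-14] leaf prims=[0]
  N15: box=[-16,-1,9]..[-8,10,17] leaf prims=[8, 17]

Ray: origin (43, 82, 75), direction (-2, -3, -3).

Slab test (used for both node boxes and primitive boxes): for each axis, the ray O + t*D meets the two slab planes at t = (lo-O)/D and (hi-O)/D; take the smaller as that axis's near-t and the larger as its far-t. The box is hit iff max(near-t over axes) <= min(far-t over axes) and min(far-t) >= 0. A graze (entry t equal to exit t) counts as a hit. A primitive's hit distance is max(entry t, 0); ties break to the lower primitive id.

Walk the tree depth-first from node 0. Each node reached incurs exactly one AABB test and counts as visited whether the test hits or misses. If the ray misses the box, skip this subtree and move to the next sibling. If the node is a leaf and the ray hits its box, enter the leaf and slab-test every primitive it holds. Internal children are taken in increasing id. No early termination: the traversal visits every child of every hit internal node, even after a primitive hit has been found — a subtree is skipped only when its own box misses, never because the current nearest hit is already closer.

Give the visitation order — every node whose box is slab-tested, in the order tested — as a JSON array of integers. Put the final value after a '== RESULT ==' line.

Traverse from the root:
N0 x:[23/2,31] y:[65/3,34] z:[53/3,95/3] -> hit [65/3,31], descend [5, 9, 10, 13]
  N5 x:[23/2,18] y:[68/3,95/3] z:[27,94/3] -> miss, prune
  N9 x:[24,57/2] y:[65/3,97/3] z:[27,95/3] -> hit [27,57/2], descend [2, 3, 4]
    N2 x:[26,57/2] y:[86/3,97/3] z:[27,28] -> miss, prune
    N3 x:[55/2,57/2] y:[88/3,31] z:[29,92/3] -> miss, prune
    N4 x:[24,57/2] y:[65/3,27] z:[86/3,95/3] -> miss, prune
  N10 x:[51/2,31] y:[71/3,92/3] z:[58/3,28] -> hit [51/2,28], descend [6, 8, 15]
    N6 x:[51/2,53/2] y:[26,92/3] z:[70/3,77/3] -> miss, prune
    N8 x:[27,31] y:[71/3,30] z:[77/3,28] -> hit [27,28] leaf, test {P3(miss), P14@t=28}
    N15 x:[51/2,59/2] y:[24,83/3] z:[58/3,22] -> miss, prune
  N13 x:[27/2,22] y:[76/3,34] z:[53/3,26] -> miss, prune

order=[0, 5, 9, 2, 3, 4, 10, 6, 8, 15, 13]  |boxes|=11  |leaves|=1  hit=P14

== RESULT ==
[0, 5, 9, 2, 3, 4, 10, 6, 8, 15, 13]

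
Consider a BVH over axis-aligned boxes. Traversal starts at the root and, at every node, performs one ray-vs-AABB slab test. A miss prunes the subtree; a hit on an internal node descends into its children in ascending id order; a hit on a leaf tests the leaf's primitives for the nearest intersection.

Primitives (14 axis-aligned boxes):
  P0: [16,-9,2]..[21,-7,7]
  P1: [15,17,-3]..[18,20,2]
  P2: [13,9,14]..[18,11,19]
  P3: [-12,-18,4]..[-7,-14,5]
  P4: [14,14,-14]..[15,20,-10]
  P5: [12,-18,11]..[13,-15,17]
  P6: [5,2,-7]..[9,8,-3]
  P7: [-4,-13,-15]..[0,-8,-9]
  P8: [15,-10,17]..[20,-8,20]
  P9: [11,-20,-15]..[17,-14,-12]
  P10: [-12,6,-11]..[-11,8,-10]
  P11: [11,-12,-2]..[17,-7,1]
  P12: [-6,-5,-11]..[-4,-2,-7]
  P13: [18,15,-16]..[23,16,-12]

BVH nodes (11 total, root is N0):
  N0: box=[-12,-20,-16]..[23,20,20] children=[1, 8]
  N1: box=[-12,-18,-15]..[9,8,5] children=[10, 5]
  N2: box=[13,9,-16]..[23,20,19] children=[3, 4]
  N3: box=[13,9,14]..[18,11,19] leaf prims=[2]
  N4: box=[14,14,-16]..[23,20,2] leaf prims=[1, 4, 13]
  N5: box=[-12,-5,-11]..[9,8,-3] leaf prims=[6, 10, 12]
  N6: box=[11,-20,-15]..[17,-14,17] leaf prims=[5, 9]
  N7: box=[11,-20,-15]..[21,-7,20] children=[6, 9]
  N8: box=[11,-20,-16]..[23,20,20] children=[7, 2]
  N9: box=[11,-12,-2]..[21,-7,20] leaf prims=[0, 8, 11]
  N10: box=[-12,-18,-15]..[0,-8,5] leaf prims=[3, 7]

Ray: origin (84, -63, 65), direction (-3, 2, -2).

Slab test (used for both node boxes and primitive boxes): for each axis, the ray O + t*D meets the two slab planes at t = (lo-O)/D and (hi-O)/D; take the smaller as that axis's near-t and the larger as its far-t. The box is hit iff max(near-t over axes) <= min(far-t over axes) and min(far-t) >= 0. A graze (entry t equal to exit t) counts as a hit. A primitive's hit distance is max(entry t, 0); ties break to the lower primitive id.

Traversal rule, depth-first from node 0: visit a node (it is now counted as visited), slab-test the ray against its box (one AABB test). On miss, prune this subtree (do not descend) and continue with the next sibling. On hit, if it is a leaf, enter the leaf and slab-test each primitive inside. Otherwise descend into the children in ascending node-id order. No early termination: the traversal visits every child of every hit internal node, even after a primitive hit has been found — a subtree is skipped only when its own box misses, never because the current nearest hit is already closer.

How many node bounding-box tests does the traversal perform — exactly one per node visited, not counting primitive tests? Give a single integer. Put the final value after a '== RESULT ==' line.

Walk:
N0 x:[61/3,32] y:[43/2,83/2] z:[45/2,81/2] -> hit [45/2,32], descend [1, 8]
  N1 x:[25,32] y:[45/2,71/2] z:[30,40] -> hit [30,32], descend [5, 10]
    N5 x:[25,32] y:[29,71/2] z:[34,38] -> miss, prune
    N10 x:[28,32] y:[45/2,55/2] z:[30,40] -> miss, prune
  N8 x:[61/3,73/3] y:[43/2,83/2] z:[45/2,81/2] -> hit [45/2,73/3], descend [2, 7]
    N2 x:[61/3,71/3] y:[36,83/2] z:[23,81/2] -> miss, prune
    N7 x:[21,73/3] y:[43/2,28] z:[45/2,40] -> hit [45/2,73/3], descend [6, 9]
      N6 x:[67/3,73/3] y:[43/2,49/2] z:[24,40] -> hit [24,73/3] leaf, test {P5@t=24, P9(miss)}
      N9 x:[21,73/3] y:[51/2,28] z:[45/2,67/2] -> miss, prune

9 AABB tests over nodes [0, 1, 5, 10, 8, 2, 7, 6, 9]; 1 leaf entered; closest P5.

== RESULT ==
9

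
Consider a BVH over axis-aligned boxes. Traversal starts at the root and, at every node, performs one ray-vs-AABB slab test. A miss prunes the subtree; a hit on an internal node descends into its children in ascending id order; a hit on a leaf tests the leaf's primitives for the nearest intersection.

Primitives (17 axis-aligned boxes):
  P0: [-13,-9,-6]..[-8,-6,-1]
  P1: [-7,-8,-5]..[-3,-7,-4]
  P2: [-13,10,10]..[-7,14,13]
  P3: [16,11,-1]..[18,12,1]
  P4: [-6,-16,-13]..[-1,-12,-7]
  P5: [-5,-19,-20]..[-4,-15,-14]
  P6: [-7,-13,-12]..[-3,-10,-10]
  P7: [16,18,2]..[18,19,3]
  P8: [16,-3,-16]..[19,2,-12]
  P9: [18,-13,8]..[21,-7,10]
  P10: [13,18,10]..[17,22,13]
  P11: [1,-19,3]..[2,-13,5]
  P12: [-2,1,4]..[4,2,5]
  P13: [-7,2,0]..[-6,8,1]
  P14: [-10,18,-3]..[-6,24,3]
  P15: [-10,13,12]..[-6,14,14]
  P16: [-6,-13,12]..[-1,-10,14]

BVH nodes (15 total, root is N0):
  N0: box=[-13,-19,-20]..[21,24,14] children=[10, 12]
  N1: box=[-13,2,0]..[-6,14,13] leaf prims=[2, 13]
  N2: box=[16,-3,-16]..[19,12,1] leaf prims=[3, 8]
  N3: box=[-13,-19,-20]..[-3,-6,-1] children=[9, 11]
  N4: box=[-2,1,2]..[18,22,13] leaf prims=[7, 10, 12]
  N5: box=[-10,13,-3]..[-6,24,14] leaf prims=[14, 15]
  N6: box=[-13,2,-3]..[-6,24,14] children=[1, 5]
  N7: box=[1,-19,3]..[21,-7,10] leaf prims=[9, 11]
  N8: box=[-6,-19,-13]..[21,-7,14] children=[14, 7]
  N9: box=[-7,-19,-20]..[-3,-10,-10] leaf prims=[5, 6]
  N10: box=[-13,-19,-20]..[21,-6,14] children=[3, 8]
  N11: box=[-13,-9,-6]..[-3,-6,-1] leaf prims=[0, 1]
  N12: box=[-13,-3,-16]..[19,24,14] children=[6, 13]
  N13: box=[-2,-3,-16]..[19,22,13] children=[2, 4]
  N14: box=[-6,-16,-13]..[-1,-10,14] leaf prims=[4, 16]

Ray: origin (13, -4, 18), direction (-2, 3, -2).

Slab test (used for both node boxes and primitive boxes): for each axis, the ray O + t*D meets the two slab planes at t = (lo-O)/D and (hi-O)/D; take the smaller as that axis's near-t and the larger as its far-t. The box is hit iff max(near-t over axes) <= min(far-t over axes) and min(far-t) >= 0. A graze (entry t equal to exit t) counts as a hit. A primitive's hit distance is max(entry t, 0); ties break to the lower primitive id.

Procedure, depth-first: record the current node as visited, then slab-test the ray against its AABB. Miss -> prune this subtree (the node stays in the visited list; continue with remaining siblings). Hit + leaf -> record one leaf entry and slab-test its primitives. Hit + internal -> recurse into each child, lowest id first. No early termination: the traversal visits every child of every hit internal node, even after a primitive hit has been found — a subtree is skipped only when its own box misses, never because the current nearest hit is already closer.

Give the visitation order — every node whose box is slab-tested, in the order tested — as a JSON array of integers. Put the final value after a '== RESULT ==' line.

Walk:
N0 x:[-4,13] y:[-5,28/3] z:[2,19] -> hit [2,28/3], descend [10, 12]
  N10 x:[-4,13] y:[-5,-2/3] z:[2,19] -> miss, prune
  N12 x:[-3,13] y:[1/3,28/3] z:[2,17] -> hit [2,28/3], descend [6, 13]
    N6 x:[19/2,13] y:[2,28/3] z:[2,21/2] -> miss, prune
    N13 x:[-3,15/2] y:[1/3,26/3] z:[5/2,17] -> hit [5/2,15/2], descend [2, 4]
      N2 x:[-3,-3/2] y:[1/3,16/3] z:[17/2,17] -> miss, prune
      N4 x:[-5/2,15/2] y:[5/3,26/3] z:[5/2,8] -> hit [5/2,15/2] leaf, test {P7(miss), P10(miss), P12(miss)}

Visited [0, 10, 12, 6, 13, 2, 4]. Tests: 7 box, 1 leaf. Nearest: miss.

== RESULT ==
[0, 10, 12, 6, 13, 2, 4]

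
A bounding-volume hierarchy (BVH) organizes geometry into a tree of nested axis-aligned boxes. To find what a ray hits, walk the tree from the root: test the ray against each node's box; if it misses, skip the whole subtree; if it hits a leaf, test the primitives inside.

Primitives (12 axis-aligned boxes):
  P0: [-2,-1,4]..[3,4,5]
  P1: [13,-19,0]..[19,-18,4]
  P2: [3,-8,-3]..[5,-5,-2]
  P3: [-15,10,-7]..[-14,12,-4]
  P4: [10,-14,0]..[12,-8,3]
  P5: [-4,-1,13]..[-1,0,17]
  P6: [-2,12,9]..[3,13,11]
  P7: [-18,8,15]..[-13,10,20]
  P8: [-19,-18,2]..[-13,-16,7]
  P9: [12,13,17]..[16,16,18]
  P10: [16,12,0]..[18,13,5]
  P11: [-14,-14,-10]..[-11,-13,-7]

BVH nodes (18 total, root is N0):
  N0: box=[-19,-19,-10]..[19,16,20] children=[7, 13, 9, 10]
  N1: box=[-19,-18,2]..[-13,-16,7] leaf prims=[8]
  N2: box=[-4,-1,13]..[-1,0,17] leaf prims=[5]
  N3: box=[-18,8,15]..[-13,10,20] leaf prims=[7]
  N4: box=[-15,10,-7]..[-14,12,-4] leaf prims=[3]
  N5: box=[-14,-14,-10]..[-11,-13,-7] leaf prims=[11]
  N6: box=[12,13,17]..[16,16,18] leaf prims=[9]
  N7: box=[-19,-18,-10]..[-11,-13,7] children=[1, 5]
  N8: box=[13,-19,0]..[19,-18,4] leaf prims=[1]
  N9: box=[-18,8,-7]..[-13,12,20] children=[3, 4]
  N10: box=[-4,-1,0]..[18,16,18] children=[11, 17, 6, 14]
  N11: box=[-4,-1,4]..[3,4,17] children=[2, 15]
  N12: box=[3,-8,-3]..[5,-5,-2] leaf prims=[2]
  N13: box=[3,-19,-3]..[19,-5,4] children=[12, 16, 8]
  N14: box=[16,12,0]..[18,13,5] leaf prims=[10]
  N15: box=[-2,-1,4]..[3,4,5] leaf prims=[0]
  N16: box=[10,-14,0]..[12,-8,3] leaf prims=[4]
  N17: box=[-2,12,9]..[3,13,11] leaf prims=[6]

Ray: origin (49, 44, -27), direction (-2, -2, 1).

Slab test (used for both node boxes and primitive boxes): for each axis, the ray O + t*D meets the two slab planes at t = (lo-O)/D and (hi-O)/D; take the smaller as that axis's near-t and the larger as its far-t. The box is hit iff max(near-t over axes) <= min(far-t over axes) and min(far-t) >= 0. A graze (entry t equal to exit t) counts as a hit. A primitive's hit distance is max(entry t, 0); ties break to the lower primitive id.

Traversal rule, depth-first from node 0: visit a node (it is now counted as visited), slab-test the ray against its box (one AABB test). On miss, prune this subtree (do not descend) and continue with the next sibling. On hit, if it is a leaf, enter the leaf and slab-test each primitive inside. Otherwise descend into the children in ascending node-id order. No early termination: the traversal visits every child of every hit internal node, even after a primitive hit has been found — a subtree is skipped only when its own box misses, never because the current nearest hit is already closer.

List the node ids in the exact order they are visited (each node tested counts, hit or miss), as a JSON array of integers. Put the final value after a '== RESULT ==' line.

Traverse from the root:
N0 x:[15,34] y:[14,63/2] z:[17,47] -> hit [17,63/2], descend [7, 9, 10, 13]
  N7 x:[30,34] y:[57/2,31] z:[17,34] -> hit [30,31], descend [1, 5]
    N1 x:[31,34] y:[30,31] z:[29,34] -> hit [31,31] leaf, test {P8@t=31}
    N5 x:[30,63/2] y:[57/2,29] z:[17,20] -> miss, prune
  N9 x:[31,67/2] y:[16,18] z:[20,47] -> miss, prune
  N10 x:[31/2,53/2] y:[14,45/2] z:[27,45] -> miss, prune
  N13 x:[15,23] y:[49/2,63/2] z:[24,31] -> miss, prune

order=[0, 7, 1, 5, 9, 10, 13]  |boxes|=7  |leaves|=1  hit=P8

== RESULT ==
[0, 7, 1, 5, 9, 10, 13]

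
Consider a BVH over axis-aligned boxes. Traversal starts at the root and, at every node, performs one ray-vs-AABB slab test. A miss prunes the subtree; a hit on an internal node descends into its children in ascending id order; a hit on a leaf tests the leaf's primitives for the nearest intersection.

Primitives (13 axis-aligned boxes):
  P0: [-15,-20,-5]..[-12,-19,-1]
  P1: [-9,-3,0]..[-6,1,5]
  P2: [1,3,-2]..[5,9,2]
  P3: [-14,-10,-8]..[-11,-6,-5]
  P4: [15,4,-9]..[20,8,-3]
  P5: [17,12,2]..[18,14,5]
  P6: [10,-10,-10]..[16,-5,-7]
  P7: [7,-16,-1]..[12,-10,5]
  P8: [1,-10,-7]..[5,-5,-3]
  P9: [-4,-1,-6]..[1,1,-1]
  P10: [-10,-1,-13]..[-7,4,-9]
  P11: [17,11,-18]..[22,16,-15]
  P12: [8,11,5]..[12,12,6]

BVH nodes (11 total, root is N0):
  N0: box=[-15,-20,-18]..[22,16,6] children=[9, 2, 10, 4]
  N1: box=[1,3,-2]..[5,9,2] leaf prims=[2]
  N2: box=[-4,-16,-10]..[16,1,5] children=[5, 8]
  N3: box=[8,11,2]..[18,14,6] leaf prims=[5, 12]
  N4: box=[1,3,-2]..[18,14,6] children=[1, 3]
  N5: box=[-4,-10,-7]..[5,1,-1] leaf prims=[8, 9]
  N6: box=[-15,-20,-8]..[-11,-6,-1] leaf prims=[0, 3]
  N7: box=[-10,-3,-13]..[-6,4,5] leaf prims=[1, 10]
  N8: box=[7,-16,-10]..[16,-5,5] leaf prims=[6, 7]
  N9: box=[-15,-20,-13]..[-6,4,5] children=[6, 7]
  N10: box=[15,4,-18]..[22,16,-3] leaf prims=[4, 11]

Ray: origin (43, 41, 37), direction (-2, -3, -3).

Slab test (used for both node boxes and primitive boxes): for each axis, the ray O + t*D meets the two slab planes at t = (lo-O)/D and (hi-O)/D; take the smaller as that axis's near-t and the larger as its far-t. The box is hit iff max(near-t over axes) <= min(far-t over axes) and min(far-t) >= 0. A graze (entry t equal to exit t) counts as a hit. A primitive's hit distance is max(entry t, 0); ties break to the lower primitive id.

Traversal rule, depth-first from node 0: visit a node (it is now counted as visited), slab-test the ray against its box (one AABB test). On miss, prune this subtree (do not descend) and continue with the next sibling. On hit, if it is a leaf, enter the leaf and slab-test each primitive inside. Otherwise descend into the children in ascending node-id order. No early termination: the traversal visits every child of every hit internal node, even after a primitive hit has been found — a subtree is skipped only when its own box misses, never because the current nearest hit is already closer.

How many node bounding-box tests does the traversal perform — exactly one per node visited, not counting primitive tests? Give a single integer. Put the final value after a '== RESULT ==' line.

Traverse from the root:
N0 x:[21/2,29] y:[25/3,61/3] z:[31/3,55/3] -> hit [21/2,55/3], descend [2, 4, 9, 10]
  N2 x:[27/2,47/2] y:[40/3,19] z:[32/3,47/3] -> hit [27/2,47/3], descend [5, 8]
    N5 x:[19,47/2] y:[40/3,17] z:[38/3,44/3] -> miss, prune
    N8 x:[27/2,18] y:[46/3,19] z:[32/3,47/3] -> hit [46/3,47/3] leaf, test {P6@t=46/3, P7(miss)}
  N4 x:[25/2,21] y:[9,38/3] z:[31/3,13] -> hit [25/2,38/3], descend [1, 3]
    N1 x:[19,21] y:[32/3,38/3] z:[35/3,13] -> miss, prune
    N3 x:[25/2,35/2] y:[9,10] z:[31/3,35/3] -> miss, prune
  N9 x:[49/2,29] y:[37/3,61/3] z:[32/3,50/3] -> miss, prune
  N10 x:[21/2,14] y:[25/3,37/3] z:[40/3,55/3] -> miss, prune

9 AABB tests over nodes [0, 2, 5, 8, 4, 1, 3, 9, 10]; 1 leaf entered; closest P6.

== RESULT ==
9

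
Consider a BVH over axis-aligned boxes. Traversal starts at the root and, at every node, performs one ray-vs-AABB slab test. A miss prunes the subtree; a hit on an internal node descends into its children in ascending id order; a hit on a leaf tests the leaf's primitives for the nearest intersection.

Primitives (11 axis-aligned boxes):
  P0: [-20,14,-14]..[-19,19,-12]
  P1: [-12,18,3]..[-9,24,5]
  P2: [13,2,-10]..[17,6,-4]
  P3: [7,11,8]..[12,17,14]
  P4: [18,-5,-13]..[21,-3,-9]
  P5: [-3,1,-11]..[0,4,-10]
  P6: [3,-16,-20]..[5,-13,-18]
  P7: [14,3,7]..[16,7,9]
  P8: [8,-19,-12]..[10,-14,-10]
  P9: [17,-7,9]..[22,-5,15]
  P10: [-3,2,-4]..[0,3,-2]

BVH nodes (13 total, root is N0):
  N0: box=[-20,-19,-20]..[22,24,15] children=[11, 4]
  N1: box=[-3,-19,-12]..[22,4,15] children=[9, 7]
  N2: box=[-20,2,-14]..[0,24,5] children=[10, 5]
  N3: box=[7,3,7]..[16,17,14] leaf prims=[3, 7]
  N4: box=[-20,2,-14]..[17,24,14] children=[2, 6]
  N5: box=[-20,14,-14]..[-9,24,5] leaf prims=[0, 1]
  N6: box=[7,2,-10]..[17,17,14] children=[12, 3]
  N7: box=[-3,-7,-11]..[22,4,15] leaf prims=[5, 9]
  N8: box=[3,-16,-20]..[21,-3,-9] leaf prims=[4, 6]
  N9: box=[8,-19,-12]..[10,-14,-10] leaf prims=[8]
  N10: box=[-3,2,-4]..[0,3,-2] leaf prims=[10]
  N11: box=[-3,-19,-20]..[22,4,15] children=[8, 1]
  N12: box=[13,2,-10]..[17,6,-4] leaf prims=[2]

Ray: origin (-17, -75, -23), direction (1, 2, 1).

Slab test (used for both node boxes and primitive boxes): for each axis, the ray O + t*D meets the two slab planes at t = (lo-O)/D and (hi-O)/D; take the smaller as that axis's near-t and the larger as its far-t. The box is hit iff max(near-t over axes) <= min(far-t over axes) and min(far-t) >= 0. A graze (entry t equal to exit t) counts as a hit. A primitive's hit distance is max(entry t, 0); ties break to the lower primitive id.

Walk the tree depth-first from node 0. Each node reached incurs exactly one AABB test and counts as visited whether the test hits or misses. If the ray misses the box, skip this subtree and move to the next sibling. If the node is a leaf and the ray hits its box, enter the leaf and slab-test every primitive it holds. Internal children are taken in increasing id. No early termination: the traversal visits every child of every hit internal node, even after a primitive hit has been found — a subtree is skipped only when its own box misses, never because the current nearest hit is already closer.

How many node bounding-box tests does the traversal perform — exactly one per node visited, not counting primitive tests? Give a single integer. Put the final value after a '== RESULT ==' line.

Trace the traversal:
N0 x:[-3,39] y:[28,99/2] z:[3,38] -> hit [28,38], descend [4, 11]
  N4 x:[-3,34] y:[77/2,99/2] z:[9,37] -> miss, prune
  N11 x:[14,39] y:[28,79/2] z:[3,38] -> hit [28,38], descend [1, 8]
    N1 x:[14,39] y:[28,79/2] z:[11,38] -> hit [28,38], descend [7, 9]
      N7 x:[14,39] y:[34,79/2] z:[12,38] -> hit [34,38] leaf, test {P5(miss), P9@t=34}
      N9 x:[25,27] y:[28,61/2] z:[11,13] -> miss, prune
    N8 x:[20,38] y:[59/2,36] z:[3,14] -> miss, prune

Visited [0, 4, 11, 1, 7, 9, 8]. Tests: 7 box, 1 leaf. Nearest: P9.

== RESULT ==
7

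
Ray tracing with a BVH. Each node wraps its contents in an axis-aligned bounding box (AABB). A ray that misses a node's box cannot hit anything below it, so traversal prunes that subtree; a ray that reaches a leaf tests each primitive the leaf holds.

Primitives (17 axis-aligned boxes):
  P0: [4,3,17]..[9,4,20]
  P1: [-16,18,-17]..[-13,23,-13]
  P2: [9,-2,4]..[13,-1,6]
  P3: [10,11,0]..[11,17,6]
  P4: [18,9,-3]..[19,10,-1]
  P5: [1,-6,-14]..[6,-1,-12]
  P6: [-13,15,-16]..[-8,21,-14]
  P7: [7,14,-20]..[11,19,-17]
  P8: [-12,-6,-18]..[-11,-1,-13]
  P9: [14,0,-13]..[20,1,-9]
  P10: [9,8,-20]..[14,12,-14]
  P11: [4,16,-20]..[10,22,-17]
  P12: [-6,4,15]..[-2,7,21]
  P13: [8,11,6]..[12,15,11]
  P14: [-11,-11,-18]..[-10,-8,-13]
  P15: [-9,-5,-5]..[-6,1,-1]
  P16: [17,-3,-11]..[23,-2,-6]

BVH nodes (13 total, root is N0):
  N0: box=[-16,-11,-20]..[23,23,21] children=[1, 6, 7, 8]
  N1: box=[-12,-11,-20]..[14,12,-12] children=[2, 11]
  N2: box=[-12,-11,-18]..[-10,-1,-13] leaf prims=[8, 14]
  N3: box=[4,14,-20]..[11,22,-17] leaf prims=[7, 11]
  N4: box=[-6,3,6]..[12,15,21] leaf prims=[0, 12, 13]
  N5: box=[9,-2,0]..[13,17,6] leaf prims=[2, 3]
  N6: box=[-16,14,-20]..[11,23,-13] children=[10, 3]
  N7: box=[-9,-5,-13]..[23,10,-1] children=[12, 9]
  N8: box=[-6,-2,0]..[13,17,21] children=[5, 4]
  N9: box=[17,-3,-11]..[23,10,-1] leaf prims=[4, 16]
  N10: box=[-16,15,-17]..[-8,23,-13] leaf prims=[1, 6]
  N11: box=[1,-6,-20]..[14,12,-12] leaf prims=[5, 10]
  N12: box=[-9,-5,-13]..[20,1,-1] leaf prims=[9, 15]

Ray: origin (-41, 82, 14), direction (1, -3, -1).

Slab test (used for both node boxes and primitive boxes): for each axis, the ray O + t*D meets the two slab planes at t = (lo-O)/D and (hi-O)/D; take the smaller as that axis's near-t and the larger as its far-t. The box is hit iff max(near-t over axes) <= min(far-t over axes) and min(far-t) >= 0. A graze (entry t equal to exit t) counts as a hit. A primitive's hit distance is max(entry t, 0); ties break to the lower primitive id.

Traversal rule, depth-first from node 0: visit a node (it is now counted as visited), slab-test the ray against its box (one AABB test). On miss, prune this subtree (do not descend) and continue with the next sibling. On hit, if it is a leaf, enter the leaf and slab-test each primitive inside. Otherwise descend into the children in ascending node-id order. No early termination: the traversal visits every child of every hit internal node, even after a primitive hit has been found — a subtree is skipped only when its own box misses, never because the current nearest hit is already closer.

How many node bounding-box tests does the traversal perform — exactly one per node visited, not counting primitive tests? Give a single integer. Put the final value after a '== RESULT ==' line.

Traverse from the root:
N0 x:[25,64] y:[59/3,31] z:[-7,34] -> hit [25,31], descend [1, 6, 7, 8]
  N1 x:[29,55] y:[70/3,31] z:[26,34] -> hit [29,31], descend [2, 11]
    N2 x:[29,31] y:[83/3,31] z:[27,32] -> hit [29,31] leaf, test {P8@t=29, P14@t=30}
    N11 x:[42,55] y:[70/3,88/3] z:[26,34] -> miss, prune
  N6 x:[25,52] y:[59/3,68/3] z:[27,34] -> miss, prune
  N7 x:[32,64] y:[24,29] z:[15,27] -> miss, prune
  N8 x:[35,54] y:[65/3,28] z:[-7,14] -> miss, prune

Summary -> nodes [0, 1, 2, 11, 6, 7, 8]; box-tests=7; leaf-entries=1; first=P8

== RESULT ==
7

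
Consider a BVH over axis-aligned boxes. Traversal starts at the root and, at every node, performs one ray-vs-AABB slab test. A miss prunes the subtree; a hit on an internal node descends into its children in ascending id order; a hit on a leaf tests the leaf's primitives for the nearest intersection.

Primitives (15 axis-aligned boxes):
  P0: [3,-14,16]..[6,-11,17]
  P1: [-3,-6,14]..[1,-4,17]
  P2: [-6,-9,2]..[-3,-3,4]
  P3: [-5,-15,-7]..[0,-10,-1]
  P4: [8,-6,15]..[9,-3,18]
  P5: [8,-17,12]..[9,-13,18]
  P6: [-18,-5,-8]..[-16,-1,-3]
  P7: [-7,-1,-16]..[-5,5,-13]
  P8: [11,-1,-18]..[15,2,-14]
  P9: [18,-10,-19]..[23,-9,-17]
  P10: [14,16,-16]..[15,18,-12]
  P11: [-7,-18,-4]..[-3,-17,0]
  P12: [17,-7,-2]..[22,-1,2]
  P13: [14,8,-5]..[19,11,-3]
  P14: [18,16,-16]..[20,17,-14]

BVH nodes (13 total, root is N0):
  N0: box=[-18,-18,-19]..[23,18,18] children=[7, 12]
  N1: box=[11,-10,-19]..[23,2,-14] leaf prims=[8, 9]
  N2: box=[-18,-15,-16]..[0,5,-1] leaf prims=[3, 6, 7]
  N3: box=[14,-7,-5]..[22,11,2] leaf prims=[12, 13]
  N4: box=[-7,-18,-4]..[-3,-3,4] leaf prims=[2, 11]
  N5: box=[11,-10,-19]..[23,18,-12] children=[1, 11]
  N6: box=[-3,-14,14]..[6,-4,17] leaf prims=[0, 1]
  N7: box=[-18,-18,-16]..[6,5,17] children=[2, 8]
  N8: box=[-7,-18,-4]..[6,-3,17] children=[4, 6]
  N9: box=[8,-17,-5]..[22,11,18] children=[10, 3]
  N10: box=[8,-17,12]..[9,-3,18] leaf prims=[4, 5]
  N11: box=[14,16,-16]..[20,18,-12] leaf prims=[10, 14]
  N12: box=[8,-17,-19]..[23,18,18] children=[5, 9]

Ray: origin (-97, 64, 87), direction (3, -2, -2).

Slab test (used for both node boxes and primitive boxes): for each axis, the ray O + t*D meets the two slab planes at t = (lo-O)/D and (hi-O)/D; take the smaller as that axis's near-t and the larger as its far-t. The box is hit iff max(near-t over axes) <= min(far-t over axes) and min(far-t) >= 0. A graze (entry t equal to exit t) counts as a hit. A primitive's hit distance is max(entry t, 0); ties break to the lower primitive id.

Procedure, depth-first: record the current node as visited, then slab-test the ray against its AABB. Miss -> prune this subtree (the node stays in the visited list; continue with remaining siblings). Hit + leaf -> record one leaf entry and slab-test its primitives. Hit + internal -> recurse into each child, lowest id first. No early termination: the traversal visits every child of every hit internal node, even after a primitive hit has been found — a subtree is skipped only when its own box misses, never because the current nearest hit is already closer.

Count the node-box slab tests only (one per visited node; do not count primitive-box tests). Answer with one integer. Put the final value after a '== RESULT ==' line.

Traverse from the root:
N0 x:[79/3,40] y:[23,41] z:[69/2,53] -> hit [69/2,40], descend [7, 12]
  N7 x:[79/3,103/3] y:[59/2,41] z:[35,103/2] -> miss, prune
  N12 x:[35,40] y:[23,81/2] z:[69/2,53] -> hit [35,40], descend [5, 9]
    N5 x:[36,40] y:[23,37] z:[99/2,53] -> miss, prune
    N9 x:[35,119/3] y:[53/2,81/2] z:[69/2,46] -> hit [35,119/3], descend [3, 10]
      N3 x:[37,119/3] y:[53/2,71/2] z:[85/2,46] -> miss, prune
      N10 x:[35,106/3] y:[67/2,81/2] z:[69/2,75/2] -> hit [35,106/3] leaf, test {P4@t=35, P5(miss)}

order=[0, 7, 12, 5, 9, 3, 10]  |boxes|=7  |leaves|=1  hit=P4

== RESULT ==
7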